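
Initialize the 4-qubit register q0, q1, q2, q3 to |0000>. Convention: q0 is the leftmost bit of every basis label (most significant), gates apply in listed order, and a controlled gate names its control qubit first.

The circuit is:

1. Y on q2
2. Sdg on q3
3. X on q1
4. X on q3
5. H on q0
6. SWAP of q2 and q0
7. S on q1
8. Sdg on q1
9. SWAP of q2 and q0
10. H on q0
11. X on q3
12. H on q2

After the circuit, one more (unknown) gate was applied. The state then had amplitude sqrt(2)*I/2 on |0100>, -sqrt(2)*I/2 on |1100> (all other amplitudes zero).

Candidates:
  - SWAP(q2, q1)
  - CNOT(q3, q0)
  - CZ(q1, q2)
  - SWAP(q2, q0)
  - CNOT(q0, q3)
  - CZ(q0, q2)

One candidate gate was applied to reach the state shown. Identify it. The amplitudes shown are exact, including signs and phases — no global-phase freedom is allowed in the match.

The applied gate was SWAP(q2, q0). Key observation: the block from step 4 through step 11 cancels to the identity and can be dropped.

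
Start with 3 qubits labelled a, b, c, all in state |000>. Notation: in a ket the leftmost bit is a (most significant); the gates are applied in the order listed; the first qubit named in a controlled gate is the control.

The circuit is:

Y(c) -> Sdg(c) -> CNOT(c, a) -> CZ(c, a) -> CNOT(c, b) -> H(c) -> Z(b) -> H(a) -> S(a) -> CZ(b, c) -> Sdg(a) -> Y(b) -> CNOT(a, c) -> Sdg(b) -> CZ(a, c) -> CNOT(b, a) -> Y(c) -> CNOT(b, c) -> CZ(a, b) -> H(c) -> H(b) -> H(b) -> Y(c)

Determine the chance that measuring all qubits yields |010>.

The probability of measuring |010> is 0. Key observation: the block from step 21 through step 22 cancels to the identity and can be dropped.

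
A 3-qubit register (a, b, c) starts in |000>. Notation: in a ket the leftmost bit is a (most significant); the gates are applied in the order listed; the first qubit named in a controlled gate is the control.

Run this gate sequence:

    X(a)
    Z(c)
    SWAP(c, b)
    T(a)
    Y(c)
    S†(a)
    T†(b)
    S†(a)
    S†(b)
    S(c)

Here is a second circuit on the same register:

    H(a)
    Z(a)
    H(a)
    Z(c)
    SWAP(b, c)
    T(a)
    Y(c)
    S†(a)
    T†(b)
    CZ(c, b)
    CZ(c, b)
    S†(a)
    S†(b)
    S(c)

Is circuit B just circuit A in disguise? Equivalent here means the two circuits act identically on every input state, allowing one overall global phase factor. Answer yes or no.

Yes — the two circuits implement the same unitary up to a global phase.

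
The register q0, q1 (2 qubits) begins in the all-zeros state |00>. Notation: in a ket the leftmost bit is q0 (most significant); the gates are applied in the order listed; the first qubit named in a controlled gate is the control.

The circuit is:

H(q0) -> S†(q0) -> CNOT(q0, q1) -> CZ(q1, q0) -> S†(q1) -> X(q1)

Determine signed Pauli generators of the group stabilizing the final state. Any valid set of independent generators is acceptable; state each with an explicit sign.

One valid set of independent stabilizer generators is +XX, -ZZ (any independent generating set of the same group is equally correct).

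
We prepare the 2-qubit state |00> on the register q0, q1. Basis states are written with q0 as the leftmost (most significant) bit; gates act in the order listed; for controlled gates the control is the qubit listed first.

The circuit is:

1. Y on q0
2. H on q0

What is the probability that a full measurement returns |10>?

Outcome |10> occurs with probability 1/2.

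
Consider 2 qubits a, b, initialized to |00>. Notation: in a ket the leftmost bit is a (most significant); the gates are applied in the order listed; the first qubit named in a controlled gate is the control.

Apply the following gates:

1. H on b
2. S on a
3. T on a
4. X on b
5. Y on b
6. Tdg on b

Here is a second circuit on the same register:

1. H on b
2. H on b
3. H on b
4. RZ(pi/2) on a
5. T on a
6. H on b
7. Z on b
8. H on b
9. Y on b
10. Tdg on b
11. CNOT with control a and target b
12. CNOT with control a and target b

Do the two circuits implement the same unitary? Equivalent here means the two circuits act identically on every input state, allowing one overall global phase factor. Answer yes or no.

Yes — the two circuits implement the same unitary up to a global phase.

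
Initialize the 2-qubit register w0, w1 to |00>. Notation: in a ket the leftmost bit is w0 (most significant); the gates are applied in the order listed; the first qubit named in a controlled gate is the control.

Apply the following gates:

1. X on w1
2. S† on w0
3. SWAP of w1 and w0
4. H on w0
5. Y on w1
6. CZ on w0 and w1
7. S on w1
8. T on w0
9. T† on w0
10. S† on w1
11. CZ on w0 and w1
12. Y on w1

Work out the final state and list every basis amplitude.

After the circuit, the state carries amplitude sqrt(2)/2 on |00>, 0 on |01>, -sqrt(2)/2 on |10>, 0 on |11>. Key observation: the block from step 5 through step 12 cancels to the identity and can be dropped.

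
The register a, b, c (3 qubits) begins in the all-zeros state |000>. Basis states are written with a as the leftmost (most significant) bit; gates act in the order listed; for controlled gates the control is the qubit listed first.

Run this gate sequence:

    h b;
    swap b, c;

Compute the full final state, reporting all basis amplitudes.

The final amplitudes are sqrt(2)/2 on |000>, sqrt(2)/2 on |001>, and 0 on every other basis state.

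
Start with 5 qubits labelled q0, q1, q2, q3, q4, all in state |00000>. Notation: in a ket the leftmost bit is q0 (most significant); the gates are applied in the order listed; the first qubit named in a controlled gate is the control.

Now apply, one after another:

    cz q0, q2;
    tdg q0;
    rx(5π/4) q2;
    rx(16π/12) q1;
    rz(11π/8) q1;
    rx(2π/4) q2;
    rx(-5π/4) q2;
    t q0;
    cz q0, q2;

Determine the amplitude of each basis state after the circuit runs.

After the circuit, the state carries amplitude sqrt(2)*exp(5*I*pi/16)/4 on |00000>, -sqrt(2)*exp(13*I*pi/16)/4 on |00100>, sqrt(6)*exp(3*I*pi/16)/4 on |01000>, -sqrt(6)*exp(11*I*pi/16)/4 on |01100>, and 0 on every other basis state.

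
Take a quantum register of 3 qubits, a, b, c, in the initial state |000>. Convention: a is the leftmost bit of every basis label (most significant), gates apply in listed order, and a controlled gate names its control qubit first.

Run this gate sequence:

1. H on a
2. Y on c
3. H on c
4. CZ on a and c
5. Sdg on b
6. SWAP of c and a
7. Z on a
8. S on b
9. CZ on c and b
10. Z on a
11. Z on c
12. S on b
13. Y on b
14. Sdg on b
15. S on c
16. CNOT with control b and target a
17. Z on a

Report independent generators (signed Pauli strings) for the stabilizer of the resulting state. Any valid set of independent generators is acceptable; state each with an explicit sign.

One valid set of independent stabilizer generators is +XIZ, +ZIY, -IZI (any independent generating set of the same group is equally correct).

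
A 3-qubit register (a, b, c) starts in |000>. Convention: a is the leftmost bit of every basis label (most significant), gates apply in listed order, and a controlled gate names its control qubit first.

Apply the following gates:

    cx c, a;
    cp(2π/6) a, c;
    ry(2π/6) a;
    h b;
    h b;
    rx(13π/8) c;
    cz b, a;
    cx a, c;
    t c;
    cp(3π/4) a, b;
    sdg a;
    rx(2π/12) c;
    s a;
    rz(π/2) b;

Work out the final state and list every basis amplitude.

After the circuit, the state carries amplitude -3*sqrt(2)*sin(3*pi/16)/8 + sqrt(6)*sin(3*pi/16)/8 - sqrt(6)*exp(-I*pi/4)*cos(3*pi/16)/8 - 3*sqrt(2)*exp(-I*pi/4)*cos(3*pi/16)/8 on |000>, -3*sqrt(2)*I*sin(3*pi/16)/8 - sqrt(6)*I*exp(-I*pi/4)*cos(3*pi/16)/8 - sqrt(6)*I*sin(3*pi/16)/8 + 3*sqrt(2)*I*exp(-I*pi/4)*cos(3*pi/16)/8 on |001>, 0 on |010>, 0 on |011>, -sqrt(2)*I*cos(3*pi/16)/8 - sqrt(6)*I*exp(-I*pi/4)*sin(3*pi/16)/8 - sqrt(2)*I*exp(-I*pi/4)*sin(3*pi/16)/8 + sqrt(6)*I*cos(3*pi/16)/8 on |100>, -sqrt(6)*cos(3*pi/16)/8 - sqrt(2)*cos(3*pi/16)/8 + sqrt(2)*exp(-I*pi/4)*sin(3*pi/16)/8 - sqrt(6)*exp(-I*pi/4)*sin(3*pi/16)/8 on |101>, 0 on |110>, 0 on |111>. Key observation: the block from step 4 through step 5 cancels to the identity and can be dropped.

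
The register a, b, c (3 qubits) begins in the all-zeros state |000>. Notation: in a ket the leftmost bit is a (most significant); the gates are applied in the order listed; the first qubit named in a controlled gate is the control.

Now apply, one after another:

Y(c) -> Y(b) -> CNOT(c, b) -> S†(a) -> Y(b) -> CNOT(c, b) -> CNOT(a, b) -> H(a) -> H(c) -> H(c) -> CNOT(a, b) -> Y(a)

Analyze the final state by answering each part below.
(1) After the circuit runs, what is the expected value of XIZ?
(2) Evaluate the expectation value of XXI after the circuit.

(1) In the final state, XIZ has expectation 0. Key observation: gates 9-10 undo each other exactly, leaving only the rest of the circuit to track.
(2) The observable XXI averages to -1.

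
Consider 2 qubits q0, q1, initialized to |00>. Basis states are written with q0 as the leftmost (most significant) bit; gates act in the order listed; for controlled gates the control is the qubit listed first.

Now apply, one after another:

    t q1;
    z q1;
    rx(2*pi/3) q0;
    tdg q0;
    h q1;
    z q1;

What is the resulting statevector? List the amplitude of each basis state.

After the circuit, the state carries amplitude sqrt(2)/4 on |00>, -sqrt(2)/4 on |01>, -sqrt(6)*exp(I*pi/4)/4 on |10>, sqrt(6)*exp(I*pi/4)/4 on |11>.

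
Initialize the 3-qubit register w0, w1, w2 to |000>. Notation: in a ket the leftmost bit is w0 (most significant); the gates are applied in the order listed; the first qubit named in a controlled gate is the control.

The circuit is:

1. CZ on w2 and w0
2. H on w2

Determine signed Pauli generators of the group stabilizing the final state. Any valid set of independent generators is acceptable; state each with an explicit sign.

The stabilizer group can be generated by +IIX, +ZII, +IZI, among other valid generating sets.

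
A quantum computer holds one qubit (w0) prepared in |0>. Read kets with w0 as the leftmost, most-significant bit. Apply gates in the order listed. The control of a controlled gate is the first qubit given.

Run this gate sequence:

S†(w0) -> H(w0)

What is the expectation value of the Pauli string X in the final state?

The observable X averages to 1.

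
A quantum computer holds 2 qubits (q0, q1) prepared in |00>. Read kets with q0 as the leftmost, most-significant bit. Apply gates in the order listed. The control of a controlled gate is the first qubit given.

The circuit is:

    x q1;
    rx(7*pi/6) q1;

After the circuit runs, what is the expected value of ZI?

The expectation value of ZI is 1.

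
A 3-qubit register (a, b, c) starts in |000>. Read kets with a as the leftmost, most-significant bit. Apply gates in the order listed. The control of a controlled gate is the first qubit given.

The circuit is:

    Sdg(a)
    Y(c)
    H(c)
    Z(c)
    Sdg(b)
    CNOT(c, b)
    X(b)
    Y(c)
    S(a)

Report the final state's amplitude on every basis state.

The resulting statevector has amplitude sqrt(2)/2 on |000>, -sqrt(2)/2 on |011>, and 0 on every other basis state.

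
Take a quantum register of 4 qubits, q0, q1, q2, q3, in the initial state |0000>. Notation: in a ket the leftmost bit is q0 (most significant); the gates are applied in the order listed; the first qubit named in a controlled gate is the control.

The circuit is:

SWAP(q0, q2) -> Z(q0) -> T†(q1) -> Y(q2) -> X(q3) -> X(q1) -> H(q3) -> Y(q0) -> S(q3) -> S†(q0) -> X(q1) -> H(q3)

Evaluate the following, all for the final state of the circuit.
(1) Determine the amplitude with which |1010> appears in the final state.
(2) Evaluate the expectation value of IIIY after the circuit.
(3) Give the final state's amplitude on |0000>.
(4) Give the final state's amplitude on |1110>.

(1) The amplitude on |1010> is 1/2 + I/2.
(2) The observable IIIY averages to 1.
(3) The amplitude on |0000> is 0.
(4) The final state's coefficient on |1110> equals 0.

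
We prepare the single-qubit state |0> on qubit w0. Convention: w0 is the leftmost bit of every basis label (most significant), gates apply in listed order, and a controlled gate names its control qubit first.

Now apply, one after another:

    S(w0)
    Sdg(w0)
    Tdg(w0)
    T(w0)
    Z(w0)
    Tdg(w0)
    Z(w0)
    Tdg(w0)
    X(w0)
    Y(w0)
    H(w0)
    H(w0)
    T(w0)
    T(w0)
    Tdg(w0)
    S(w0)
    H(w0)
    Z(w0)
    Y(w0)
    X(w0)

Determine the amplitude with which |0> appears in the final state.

The final state's coefficient on |0> equals sqrt(2)/2.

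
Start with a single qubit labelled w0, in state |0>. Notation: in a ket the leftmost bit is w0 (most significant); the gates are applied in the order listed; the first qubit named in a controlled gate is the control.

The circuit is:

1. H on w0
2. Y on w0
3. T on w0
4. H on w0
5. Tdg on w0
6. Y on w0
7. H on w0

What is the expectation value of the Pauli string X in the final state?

The observable X averages to sqrt(2)/2.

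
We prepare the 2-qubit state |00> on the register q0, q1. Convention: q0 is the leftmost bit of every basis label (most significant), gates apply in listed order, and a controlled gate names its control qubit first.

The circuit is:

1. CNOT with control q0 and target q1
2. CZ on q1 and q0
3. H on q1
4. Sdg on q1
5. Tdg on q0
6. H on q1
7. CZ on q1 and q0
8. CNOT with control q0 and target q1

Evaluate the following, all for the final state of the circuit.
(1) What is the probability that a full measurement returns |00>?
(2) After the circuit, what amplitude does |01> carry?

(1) Outcome |00> occurs with probability 1/2.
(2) |01> carries amplitude 1/2 + I/2 in the final state.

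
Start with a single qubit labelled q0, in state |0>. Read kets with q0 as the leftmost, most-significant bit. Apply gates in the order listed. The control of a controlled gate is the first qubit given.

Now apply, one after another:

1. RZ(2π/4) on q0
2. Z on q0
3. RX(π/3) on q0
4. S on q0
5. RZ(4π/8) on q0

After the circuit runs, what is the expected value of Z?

The expectation value of Z is 1/2.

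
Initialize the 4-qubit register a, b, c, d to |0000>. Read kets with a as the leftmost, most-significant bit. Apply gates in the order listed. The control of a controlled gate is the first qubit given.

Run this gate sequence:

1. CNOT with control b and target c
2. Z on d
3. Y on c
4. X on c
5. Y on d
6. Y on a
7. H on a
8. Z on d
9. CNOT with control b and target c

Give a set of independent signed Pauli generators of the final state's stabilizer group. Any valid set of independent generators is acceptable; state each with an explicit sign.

One valid set of independent stabilizer generators is -XIII, +IZII, +IIZI, -IIIZ (any independent generating set of the same group is equally correct).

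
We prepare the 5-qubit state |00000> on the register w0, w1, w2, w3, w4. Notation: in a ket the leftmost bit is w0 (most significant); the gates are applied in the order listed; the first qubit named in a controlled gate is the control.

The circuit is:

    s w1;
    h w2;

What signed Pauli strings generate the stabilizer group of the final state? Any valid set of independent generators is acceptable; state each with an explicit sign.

The stabilizer group can be generated by +IIXII, +ZIIII, +IZIII, +IIIZI, +IIIIZ, among other valid generating sets.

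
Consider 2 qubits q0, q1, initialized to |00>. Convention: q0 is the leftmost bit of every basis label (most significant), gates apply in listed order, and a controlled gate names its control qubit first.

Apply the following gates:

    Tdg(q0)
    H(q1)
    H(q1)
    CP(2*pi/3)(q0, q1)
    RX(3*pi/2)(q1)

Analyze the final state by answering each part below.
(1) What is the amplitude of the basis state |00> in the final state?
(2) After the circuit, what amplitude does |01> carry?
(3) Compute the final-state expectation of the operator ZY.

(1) The final state's coefficient on |00> equals -sqrt(2)/2. Key observation: steps 2-3 multiply out to the identity, so the circuit reduces to the remaining gates.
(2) |01> carries amplitude -sqrt(2)*I/2 in the final state.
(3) In the final state, ZY has expectation 1.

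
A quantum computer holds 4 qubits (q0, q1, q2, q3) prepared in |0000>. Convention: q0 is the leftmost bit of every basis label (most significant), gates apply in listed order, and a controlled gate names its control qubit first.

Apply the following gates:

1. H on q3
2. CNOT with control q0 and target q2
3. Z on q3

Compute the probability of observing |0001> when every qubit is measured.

A full measurement returns |0001> with probability 1/2.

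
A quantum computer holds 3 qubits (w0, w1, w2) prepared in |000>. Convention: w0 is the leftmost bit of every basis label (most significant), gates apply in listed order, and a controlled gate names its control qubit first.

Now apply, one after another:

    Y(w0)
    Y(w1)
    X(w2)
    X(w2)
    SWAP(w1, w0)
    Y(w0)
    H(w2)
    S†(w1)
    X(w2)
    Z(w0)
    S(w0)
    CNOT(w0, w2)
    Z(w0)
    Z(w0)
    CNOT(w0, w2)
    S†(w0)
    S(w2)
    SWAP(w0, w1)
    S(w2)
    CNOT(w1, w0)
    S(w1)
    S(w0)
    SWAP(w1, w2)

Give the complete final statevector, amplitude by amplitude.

The resulting statevector has amplitude sqrt(2)*I/2 on |100>, -sqrt(2)*I/2 on |110>, and 0 on every other basis state. Key observation: gates 11-16 undo each other exactly, leaving only the rest of the circuit to track.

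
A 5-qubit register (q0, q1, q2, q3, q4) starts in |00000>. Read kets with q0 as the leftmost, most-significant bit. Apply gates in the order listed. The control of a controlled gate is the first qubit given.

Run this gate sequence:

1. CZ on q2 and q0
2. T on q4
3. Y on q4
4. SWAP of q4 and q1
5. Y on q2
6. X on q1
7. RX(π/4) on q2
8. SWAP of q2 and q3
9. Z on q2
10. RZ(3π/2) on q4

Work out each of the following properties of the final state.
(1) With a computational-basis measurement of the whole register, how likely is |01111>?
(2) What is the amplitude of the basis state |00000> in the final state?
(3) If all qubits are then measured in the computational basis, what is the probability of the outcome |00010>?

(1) The probability of measuring |01111> is 0.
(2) The amplitude on |00000> is -sqrt(2 - sqrt(2))*exp(3*I*pi/4)/2.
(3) The probability of measuring |00010> is sqrt(2)/4 + 1/2.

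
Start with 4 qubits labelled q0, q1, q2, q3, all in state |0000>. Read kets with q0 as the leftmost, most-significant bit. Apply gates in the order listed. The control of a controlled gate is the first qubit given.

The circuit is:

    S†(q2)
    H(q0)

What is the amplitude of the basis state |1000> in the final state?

|1000> carries amplitude sqrt(2)/2 in the final state.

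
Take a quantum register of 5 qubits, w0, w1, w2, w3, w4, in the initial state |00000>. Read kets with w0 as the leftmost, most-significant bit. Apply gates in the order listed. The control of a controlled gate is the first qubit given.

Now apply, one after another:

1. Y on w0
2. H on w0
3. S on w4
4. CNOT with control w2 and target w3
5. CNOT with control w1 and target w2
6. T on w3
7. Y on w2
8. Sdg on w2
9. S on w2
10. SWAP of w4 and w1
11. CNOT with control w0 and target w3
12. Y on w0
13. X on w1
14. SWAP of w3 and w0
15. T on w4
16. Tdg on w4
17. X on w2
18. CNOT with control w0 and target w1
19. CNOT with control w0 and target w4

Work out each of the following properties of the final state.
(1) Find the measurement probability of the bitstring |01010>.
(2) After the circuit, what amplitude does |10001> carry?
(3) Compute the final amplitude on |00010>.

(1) A full measurement returns |01010> with probability 1/2.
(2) The amplitude on |10001> is -sqrt(2)*I/2.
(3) The amplitude on |00010> is 0.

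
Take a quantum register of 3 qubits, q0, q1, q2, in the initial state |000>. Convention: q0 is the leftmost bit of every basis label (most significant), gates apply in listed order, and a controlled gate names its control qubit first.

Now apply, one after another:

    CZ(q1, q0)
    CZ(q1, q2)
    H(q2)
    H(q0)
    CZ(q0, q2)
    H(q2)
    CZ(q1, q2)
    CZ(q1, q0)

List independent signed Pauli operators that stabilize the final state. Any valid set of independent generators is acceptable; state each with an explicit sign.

One valid set of independent stabilizer generators is +XIX, +ZIZ, +IZI (any independent generating set of the same group is equally correct).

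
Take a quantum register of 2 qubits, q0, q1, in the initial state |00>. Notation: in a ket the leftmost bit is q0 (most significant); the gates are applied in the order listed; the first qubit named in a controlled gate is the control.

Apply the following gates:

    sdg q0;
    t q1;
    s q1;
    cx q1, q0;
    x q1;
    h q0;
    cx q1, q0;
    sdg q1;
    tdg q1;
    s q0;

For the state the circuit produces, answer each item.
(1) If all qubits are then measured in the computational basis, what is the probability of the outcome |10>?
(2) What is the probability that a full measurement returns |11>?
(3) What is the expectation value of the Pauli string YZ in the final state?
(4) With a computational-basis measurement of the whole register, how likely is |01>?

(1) Outcome |10> occurs with probability 0.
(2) The probability of measuring |11> is 1/2.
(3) The expectation value of YZ is -1.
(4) The probability of measuring |01> is 1/2.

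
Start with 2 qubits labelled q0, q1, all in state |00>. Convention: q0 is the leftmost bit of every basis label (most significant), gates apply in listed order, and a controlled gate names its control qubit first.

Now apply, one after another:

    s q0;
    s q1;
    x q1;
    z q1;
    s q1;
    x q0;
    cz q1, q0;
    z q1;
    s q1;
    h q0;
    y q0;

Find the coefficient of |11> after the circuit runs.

The amplitude on |11> is sqrt(2)*I/2.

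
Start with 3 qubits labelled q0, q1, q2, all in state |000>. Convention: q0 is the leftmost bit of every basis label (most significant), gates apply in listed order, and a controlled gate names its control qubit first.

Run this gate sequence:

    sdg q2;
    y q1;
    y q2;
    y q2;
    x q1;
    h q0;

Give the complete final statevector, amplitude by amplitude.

The resulting statevector has amplitude sqrt(2)*I/2 on |000>, sqrt(2)*I/2 on |100>, and 0 on every other basis state.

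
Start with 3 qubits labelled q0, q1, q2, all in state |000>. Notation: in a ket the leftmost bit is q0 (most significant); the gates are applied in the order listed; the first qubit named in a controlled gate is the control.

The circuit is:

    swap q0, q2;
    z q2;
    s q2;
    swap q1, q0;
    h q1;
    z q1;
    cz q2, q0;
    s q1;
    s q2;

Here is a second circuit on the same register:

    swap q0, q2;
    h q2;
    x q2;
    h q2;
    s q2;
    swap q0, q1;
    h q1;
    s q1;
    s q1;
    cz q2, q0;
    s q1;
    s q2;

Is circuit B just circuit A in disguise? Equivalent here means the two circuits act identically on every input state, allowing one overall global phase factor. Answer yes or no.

Yes: on every input state the two circuits agree up to one overall phase factor.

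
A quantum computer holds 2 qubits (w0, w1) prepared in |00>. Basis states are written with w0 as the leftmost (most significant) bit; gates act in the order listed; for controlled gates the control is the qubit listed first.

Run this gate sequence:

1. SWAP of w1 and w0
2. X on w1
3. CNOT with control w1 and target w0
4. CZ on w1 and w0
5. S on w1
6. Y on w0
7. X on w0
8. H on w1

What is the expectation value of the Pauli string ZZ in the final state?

In the final state, ZZ has expectation 0.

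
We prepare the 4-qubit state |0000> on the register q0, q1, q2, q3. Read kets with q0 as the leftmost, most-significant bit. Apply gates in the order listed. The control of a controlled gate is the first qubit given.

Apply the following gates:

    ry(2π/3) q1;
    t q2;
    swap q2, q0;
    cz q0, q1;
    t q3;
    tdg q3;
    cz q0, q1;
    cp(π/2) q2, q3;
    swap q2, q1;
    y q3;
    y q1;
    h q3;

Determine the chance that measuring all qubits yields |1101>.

Outcome |1101> occurs with probability 0. Key observation: steps 4-7 multiply out to the identity, so the circuit reduces to the remaining gates.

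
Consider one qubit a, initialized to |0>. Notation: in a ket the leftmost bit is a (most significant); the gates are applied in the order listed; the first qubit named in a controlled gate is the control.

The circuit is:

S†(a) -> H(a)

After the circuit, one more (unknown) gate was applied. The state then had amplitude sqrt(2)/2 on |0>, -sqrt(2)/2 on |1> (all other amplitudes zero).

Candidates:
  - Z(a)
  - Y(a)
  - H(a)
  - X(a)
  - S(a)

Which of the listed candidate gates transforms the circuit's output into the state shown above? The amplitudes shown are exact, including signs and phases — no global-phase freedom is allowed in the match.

The applied gate was Z(a).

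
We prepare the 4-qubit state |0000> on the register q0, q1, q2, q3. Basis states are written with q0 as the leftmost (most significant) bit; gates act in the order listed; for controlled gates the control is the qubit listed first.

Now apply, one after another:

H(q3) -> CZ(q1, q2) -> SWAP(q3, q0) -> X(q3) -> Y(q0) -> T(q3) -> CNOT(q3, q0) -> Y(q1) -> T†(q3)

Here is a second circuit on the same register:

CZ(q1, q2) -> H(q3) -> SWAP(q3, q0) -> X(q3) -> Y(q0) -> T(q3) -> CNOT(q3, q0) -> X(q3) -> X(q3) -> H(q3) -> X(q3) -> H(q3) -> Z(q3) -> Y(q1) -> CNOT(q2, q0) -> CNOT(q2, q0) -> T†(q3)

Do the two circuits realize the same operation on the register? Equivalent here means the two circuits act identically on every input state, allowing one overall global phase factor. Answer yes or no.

Yes: on every input state the two circuits agree up to one overall phase factor.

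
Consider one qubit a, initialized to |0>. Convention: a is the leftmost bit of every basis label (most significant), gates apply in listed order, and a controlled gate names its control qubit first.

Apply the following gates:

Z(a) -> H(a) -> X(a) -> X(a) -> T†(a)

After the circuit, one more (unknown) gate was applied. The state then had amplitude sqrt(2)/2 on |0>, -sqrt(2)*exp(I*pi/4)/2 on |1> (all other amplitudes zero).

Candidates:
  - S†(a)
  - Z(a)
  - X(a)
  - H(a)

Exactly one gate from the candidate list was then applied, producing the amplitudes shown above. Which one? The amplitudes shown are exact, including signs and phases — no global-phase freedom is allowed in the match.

It was S†(a) that produced the state shown.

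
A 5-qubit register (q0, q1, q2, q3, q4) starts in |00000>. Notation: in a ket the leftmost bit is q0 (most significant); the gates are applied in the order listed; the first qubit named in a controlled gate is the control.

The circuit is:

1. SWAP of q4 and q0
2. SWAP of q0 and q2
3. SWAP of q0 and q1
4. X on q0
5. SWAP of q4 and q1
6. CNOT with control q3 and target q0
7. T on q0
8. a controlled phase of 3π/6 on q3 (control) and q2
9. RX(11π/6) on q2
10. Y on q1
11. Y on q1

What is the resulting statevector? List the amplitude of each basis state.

The final amplitudes are (-sqrt(6) - sqrt(2))*exp(I*pi/4)/4 on |10000>, (-sqrt(6) + sqrt(2))*exp(3*I*pi/4)/4 on |10100>, and 0 on every other basis state.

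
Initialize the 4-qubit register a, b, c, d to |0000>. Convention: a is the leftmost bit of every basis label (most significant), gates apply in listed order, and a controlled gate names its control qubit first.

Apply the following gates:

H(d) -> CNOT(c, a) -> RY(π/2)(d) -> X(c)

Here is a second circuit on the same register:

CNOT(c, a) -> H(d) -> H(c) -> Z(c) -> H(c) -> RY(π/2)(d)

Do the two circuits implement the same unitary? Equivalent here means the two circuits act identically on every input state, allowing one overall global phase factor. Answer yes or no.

Yes: on every input state the two circuits agree up to one overall phase factor.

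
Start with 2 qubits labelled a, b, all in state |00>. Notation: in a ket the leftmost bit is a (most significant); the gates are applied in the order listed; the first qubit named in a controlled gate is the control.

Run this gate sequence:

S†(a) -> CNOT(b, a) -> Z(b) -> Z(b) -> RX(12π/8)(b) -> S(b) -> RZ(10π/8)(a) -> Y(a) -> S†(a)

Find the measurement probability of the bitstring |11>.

The probability of measuring |11> is 1/2.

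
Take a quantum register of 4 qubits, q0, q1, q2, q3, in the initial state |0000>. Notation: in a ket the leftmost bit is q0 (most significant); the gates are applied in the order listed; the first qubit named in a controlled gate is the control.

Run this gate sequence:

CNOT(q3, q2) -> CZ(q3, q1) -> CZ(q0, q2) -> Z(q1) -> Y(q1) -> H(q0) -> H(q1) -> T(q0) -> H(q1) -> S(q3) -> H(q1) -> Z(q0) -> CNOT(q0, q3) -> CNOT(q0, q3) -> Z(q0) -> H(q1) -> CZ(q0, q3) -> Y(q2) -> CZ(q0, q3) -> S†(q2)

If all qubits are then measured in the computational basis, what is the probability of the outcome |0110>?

Outcome |0110> occurs with probability 1/2.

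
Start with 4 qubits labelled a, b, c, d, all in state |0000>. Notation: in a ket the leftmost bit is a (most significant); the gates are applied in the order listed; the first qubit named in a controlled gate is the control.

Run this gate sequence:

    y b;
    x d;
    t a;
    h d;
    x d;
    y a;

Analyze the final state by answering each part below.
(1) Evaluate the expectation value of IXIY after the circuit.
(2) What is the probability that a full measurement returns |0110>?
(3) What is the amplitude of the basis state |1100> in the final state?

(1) The observable IXIY averages to 0.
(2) The probability of measuring |0110> is 0.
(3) |1100> carries amplitude sqrt(2)/2 in the final state.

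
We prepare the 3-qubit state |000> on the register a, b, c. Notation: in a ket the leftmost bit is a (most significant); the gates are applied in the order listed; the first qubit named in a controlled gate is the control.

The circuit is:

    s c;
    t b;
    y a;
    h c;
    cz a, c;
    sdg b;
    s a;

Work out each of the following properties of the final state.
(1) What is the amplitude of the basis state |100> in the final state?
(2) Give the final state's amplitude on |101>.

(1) |100> carries amplitude -sqrt(2)/2 in the final state.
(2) The amplitude on |101> is sqrt(2)/2.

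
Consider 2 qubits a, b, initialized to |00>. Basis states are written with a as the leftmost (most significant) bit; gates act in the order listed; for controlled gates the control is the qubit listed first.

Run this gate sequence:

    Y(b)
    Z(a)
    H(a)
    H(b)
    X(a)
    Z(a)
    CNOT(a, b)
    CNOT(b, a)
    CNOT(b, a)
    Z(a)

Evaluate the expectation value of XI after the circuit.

The observable XI averages to -1.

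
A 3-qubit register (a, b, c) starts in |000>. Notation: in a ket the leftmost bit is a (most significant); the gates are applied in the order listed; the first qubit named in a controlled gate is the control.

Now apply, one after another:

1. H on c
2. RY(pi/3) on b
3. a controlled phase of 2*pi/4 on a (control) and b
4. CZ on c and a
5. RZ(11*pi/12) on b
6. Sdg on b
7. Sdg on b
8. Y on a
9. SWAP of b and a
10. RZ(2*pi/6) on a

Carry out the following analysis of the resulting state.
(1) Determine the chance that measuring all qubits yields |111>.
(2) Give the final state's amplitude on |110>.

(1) A full measurement returns |111> with probability 1/8.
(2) The final state's coefficient on |110> equals sqrt(2)*exp(I*pi/8)/4.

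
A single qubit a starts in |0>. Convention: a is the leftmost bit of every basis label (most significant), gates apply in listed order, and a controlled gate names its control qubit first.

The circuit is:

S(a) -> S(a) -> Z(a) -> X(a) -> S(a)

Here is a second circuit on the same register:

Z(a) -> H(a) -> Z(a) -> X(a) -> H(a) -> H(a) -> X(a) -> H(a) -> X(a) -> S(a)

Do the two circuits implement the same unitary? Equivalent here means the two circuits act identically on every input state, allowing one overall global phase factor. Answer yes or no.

No, they are not equivalent — no single phase factor reconciles the two unitaries.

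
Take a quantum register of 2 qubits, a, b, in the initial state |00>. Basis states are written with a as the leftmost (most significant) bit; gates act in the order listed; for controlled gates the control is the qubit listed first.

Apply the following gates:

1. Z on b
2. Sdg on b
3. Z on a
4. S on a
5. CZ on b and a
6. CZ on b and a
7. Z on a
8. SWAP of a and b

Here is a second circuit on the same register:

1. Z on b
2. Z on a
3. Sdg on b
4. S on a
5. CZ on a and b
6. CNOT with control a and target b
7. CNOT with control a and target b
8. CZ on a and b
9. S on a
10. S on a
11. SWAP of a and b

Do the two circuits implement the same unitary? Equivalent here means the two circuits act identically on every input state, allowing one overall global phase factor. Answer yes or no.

Yes, they are equivalent — the unitaries differ by at most a global phase.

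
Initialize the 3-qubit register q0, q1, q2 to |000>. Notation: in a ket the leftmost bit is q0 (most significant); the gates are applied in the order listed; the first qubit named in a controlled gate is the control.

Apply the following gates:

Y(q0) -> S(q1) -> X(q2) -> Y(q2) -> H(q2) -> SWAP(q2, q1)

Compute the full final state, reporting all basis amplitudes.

The final amplitudes are sqrt(2)/2 on |100>, sqrt(2)/2 on |110>, and 0 on every other basis state.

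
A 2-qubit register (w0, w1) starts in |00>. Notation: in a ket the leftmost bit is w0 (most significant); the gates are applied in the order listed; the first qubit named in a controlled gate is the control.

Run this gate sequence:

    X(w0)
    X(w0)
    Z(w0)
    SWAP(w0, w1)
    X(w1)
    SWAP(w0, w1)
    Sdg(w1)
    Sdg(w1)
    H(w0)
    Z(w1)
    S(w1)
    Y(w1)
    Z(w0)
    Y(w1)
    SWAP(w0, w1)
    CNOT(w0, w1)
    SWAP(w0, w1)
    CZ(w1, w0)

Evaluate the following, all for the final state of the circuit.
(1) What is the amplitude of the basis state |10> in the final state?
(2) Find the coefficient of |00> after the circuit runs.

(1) The final state's coefficient on |10> equals sqrt(2)/2.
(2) The amplitude on |00> is sqrt(2)/2.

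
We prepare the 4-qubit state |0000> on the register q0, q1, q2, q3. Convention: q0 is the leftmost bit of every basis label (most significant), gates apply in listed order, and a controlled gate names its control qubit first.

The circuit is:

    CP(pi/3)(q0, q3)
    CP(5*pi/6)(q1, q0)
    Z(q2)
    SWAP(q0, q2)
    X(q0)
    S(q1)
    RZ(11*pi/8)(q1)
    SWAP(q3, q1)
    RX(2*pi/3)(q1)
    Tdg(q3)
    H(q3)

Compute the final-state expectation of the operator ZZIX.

The observable ZZIX averages to 1/2.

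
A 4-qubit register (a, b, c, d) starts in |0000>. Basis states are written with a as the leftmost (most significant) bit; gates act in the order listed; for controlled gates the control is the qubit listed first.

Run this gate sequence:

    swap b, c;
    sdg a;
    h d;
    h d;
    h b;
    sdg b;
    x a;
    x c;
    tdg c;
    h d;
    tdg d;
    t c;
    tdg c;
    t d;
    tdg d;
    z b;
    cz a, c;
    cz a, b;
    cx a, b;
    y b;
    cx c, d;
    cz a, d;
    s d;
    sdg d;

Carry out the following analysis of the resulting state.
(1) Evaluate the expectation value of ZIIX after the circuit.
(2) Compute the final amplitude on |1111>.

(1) In the final state, ZIIX has expectation sqrt(2)/2. Key observation: the block from step 11 through step 14 cancels to the identity and can be dropped.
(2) The final state's coefficient on |1111> equals -exp(3*I*pi/4)/2.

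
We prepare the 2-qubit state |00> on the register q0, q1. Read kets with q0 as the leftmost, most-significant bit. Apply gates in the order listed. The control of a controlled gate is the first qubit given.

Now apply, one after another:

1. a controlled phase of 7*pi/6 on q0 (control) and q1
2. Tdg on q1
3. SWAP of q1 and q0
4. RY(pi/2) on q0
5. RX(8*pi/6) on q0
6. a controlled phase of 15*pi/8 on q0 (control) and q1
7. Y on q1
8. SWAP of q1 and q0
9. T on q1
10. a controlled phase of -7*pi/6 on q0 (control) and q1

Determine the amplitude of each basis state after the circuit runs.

After the circuit, the state carries amplitude 0 on |00>, 0 on |01>, sqrt(6)/4 - sqrt(2)*I/4 on |10>, (-sqrt(6) + sqrt(2)*I)*exp(I*pi/12)/4 on |11>.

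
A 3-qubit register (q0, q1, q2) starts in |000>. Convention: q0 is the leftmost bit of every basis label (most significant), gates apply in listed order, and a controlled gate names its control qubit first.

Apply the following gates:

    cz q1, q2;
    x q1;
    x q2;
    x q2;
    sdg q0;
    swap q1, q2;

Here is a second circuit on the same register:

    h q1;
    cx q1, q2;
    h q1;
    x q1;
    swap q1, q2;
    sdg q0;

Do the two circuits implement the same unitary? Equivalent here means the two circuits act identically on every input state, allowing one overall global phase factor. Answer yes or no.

No, they are not equivalent — no single phase factor reconciles the two unitaries.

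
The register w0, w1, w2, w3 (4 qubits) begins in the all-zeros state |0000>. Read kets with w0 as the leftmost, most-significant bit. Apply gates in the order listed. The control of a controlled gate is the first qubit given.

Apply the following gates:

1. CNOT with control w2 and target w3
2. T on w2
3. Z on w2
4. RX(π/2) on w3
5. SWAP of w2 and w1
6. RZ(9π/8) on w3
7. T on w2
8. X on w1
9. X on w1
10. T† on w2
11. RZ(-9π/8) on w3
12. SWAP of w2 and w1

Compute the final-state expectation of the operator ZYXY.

The observable ZYXY averages to 0.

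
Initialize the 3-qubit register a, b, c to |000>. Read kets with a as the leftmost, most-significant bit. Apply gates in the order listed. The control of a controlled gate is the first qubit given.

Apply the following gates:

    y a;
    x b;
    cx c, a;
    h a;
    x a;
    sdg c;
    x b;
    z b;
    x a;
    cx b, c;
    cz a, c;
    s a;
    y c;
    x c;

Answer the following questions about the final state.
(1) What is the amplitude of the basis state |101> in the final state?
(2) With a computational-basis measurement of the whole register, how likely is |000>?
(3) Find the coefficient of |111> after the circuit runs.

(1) The final state's coefficient on |101> equals 0.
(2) A full measurement returns |000> with probability 1/2.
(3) |111> carries amplitude 0 in the final state.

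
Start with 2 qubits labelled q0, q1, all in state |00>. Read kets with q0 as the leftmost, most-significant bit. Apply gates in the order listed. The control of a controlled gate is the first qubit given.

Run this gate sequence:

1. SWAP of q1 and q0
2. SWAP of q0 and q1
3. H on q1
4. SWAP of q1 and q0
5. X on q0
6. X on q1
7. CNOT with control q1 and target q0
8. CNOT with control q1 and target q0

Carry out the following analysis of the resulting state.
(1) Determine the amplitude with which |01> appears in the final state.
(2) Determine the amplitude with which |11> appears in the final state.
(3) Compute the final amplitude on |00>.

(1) The amplitude on |01> is sqrt(2)/2. Key observation: gates 7-8 undo each other exactly, leaving only the rest of the circuit to track.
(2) The amplitude on |11> is sqrt(2)/2.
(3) The final state's coefficient on |00> equals 0.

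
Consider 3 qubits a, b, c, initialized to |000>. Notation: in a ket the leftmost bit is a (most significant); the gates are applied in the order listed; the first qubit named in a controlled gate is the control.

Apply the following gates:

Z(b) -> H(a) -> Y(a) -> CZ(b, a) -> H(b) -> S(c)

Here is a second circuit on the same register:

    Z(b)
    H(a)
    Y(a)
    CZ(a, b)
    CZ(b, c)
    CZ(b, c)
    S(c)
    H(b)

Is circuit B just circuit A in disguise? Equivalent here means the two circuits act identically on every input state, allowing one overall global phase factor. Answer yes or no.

Yes, they are equivalent — the unitaries differ by at most a global phase.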